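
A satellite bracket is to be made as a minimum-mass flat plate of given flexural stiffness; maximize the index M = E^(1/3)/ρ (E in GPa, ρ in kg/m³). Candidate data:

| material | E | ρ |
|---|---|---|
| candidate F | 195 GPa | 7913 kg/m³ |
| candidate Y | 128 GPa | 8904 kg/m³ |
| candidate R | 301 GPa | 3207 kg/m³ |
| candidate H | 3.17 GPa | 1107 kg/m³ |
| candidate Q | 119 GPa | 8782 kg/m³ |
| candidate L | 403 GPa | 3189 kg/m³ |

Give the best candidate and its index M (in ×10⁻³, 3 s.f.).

Per-candidate index values:
  candidate L: M = 2.32×10⁻³
  candidate R: M = 2.09×10⁻³
  candidate H: M = 1.33×10⁻³
  candidate F: M = 0.733×10⁻³
  candidate Y: M = 0.566×10⁻³
  candidate Q: M = 0.560×10⁻³
The maximum is for candidate L.

candidate L, M = 2.32×10⁻³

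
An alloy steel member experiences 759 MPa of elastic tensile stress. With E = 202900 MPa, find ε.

E = 202900 MPa = 202.9 GPa = 202900 MPa.
ε = σ/E = 759 / 202900 = 3.74×10⁻³.

3.74×10⁻³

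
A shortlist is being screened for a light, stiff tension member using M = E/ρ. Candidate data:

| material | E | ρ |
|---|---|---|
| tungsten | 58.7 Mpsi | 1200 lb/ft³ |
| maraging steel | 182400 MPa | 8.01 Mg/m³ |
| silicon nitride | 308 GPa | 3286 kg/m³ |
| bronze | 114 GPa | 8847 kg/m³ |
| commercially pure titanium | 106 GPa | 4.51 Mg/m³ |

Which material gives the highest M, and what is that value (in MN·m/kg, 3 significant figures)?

Convert each candidate to consistent units, then evaluate M:
  tungsten: E = 404.7 GPa, ρ = 19220 kg/m³
  maraging steel: E = 182.4 GPa, ρ = 8010 kg/m³
  silicon nitride: E = 308.0 GPa, ρ = 3286 kg/m³
  bronze: E = 114.0 GPa, ρ = 8847 kg/m³
  commercially pure titanium: E = 106.0 GPa, ρ = 4510 kg/m³
  silicon nitride: M = 93.7 MN·m/kg
  commercially pure titanium: M = 23.5 MN·m/kg
  maraging steel: M = 22.8 MN·m/kg
  tungsten: M = 21.1 MN·m/kg
  bronze: M = 12.9 MN·m/kg
Highest index: silicon nitride.

silicon nitride, M = 93.7 MN·m/kg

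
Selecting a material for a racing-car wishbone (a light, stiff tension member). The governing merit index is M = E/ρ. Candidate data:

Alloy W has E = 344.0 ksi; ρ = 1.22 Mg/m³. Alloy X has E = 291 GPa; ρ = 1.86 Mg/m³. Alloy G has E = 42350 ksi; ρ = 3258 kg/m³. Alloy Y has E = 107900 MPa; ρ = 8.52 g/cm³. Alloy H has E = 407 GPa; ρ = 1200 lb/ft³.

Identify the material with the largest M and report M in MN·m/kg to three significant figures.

alloy X, M = 156 MN·m/kg

Convert each candidate to consistent units, then evaluate M:
  alloy W: E = 2.372 GPa, ρ = 1220 kg/m³
  alloy X: E = 291.0 GPa, ρ = 1860 kg/m³
  alloy G: E = 292.0 GPa, ρ = 3258 kg/m³
  alloy Y: E = 107.9 GPa, ρ = 8520 kg/m³
  alloy H: E = 407.0 GPa, ρ = 19220 kg/m³
  alloy X: M = 156 MN·m/kg
  alloy G: M = 89.6 MN·m/kg
  alloy H: M = 21.2 MN·m/kg
  alloy Y: M = 12.7 MN·m/kg
  alloy W: M = 1.94 MN·m/kg
The maximum is for alloy X.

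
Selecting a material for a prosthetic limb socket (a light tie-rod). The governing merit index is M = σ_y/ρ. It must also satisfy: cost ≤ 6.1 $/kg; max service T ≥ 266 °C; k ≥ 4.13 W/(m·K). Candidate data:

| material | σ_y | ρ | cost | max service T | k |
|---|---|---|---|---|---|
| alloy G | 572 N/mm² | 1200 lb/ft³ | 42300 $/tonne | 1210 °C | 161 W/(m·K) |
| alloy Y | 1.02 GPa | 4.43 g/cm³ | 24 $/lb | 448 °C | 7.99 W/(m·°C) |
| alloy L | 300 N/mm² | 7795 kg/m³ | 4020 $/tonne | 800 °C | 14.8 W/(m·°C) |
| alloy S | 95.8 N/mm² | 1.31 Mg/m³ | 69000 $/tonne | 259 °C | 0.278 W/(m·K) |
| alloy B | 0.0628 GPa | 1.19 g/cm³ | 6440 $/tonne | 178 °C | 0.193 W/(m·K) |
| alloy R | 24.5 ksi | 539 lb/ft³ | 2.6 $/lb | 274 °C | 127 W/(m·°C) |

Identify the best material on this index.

alloy L

Screen on constraints: cost ≤ 6.1 $/kg; max service T ≥ 266 °C; k ≥ 4.13 W/(m·K). Survivors: alloy L, alloy R.
In SI units:
  alloy L: σ_y = 300.0 MPa, ρ = 7795 kg/m³
  alloy R: σ_y = 168.9 MPa, ρ = 8634 kg/m³
  alloy L: M = 38.5 kN·m/kg
  alloy R: M = 19.6 kN·m/kg
The maximum is for alloy L.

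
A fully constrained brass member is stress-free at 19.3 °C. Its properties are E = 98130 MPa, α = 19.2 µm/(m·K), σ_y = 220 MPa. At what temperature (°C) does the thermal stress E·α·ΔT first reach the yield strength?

E = 98130 MPa = 98.13 GPa.
E·α·ΔT = 220.0 MPa ⇒ ΔT = 220.0 / (98.13×10³ × 19.2×10⁻⁶) = 116.8 K.
T = 19.3 + 116.8 = 136.1 °C.

136 °C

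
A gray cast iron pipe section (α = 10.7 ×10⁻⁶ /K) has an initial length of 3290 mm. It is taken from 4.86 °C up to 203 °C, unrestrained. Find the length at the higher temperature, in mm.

3297.0 mm

ΔT = 203 − 4.86 = 198.1 K.
ΔL = α·L₀·ΔT = 10.7×10⁻⁶ × 3290 mm × 198.1 K = 6.98 mm.
L = L₀ + ΔL = 3290 + 6.98 = 3297.0 mm.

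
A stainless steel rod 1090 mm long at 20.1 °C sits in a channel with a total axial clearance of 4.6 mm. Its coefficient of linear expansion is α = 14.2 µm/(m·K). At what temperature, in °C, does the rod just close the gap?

α·L₀·ΔT = 4.6 mm ⇒ ΔT = 4.6 / (14.2×10⁻⁶ × 1090.0) = 297.2 K.
T = 20.1 + 297.2 = 317.3 °C.

317 °C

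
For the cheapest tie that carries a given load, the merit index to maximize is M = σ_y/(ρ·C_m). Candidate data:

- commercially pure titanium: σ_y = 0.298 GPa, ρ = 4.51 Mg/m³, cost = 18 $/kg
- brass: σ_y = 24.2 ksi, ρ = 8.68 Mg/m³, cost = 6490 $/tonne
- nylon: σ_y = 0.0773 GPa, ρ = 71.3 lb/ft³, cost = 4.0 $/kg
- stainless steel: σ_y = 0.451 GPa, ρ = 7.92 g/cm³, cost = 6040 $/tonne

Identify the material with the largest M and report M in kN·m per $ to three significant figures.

Putting every candidate on a common basis:
  commercially pure titanium: σ_y = 298.0 MPa, ρ = 4510 kg/m³, cost = 18.00 $/kg
  brass: σ_y = 166.9 MPa, ρ = 8680 kg/m³, cost = 6.490 $/kg
  nylon: σ_y = 77.30 MPa, ρ = 1142 kg/m³, cost = 4.000 $/kg
  stainless steel: σ_y = 451.0 MPa, ρ = 7920 kg/m³, cost = 6.040 $/kg
  nylon: M = 16.9 kN·m per $
  stainless steel: M = 9.43 kN·m per $
  commercially pure titanium: M = 3.67 kN·m per $
  brass: M = 2.96 kN·m per $
Nylon has the largest M.

nylon, M = 16.9 kN·m per $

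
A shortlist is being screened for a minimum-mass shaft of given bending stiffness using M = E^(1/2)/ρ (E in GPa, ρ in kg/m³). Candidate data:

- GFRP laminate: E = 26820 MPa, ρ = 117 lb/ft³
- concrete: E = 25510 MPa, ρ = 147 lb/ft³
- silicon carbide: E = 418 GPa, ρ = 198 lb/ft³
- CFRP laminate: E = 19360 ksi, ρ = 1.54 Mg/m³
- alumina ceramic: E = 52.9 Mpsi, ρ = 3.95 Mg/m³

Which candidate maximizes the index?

In SI units:
  GFRP laminate: E = 26.82 GPa, ρ = 1874 kg/m³
  concrete: E = 25.51 GPa, ρ = 2355 kg/m³
  silicon carbide: E = 418.0 GPa, ρ = 3172 kg/m³
  CFRP laminate: E = 133.5 GPa, ρ = 1540 kg/m³
  alumina ceramic: E = 364.7 GPa, ρ = 3950 kg/m³
  CFRP laminate: M = 7.50×10⁻³
  silicon carbide: M = 6.45×10⁻³
  alumina ceramic: M = 4.83×10⁻³
  GFRP laminate: M = 2.76×10⁻³
  concrete: M = 2.14×10⁻³
CFRP laminate ranks first.

CFRP laminate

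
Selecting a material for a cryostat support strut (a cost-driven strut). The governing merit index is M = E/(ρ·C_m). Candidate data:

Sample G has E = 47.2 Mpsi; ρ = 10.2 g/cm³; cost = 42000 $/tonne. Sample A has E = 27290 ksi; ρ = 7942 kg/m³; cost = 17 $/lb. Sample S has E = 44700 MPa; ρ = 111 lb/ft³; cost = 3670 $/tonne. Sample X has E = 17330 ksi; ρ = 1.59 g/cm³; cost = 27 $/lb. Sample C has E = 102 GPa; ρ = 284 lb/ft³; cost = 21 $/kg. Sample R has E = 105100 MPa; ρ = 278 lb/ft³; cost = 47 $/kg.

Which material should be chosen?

Putting every candidate on a common basis:
  sample G: E = 325.4 GPa, ρ = 10200 kg/m³, cost = 42.00 $/kg
  sample A: E = 188.2 GPa, ρ = 7942 kg/m³, cost = 37.48 $/kg
  sample S: E = 44.70 GPa, ρ = 1778 kg/m³, cost = 3.670 $/kg
  sample X: E = 119.5 GPa, ρ = 1590 kg/m³, cost = 59.52 $/kg
  sample C: E = 102.0 GPa, ρ = 4549 kg/m³, cost = 21.00 $/kg
  sample R: E = 105.1 GPa, ρ = 4453 kg/m³, cost = 47.00 $/kg
  sample S: M = 6.85 MN·m per $
  sample X: M = 1.26 MN·m per $
  sample C: M = 1.07 MN·m per $
  sample G: M = 0.760 MN·m per $
  sample A: M = 0.632 MN·m per $
  sample R: M = 0.502 MN·m per $
The maximum is for sample S.

sample S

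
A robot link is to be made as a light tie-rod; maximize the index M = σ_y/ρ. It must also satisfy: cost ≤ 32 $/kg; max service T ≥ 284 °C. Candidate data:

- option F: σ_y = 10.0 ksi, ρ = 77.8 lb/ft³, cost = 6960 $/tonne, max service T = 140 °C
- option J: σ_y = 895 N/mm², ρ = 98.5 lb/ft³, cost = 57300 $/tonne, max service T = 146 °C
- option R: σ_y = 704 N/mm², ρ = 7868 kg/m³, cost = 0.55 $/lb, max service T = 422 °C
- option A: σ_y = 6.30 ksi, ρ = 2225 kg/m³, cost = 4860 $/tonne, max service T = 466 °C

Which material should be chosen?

Screen on constraints: cost ≤ 32 $/kg; max service T ≥ 284 °C. Survivors: option R, option A.
Normalizing units and computing the index:
  option R: σ_y = 704.0 MPa, ρ = 7868 kg/m³
  option A: σ_y = 43.44 MPa, ρ = 2225 kg/m³
  option R: M = 89.5 kN·m/kg
  option A: M = 19.5 kN·m/kg
Highest index: option R.

option R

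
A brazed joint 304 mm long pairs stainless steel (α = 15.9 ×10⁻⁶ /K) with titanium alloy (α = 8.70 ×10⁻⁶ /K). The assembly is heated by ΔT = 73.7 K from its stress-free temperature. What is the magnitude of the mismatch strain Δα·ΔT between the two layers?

5.31×10⁻⁴

Δα = |15.9 − 8.70|×10⁻⁶/K = 7.20×10⁻⁶/K.
Mismatch strain = Δα·ΔT = 7.20×10⁻⁶ × 73.7 = 5.31×10⁻⁴.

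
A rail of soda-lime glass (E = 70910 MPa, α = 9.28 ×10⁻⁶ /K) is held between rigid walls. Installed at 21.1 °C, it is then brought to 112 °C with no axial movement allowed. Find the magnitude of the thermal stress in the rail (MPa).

59.8 MPa

E = 70910 MPa = 70.91 GPa.
ΔT = 90.90 K. Constrained thermal stress σ = E·α·ΔT = 70.91×10³ MPa × 9.28×10⁻⁶ × 90.90 = 59.8 MPa (compressive).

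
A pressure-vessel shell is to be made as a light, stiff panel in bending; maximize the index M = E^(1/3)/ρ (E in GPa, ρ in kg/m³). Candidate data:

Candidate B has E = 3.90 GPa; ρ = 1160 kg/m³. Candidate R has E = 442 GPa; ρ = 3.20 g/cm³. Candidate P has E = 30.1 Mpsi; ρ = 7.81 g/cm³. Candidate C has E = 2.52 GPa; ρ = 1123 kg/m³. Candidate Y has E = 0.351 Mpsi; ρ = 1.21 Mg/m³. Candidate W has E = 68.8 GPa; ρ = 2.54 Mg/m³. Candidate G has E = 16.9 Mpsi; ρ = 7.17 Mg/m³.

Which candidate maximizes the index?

candidate R

Normalizing units and computing the index:
  candidate B: E = 3.900 GPa, ρ = 1160 kg/m³
  candidate R: E = 442.0 GPa, ρ = 3200 kg/m³
  candidate P: E = 207.5 GPa, ρ = 7810 kg/m³
  candidate C: E = 2.520 GPa, ρ = 1123 kg/m³
  candidate Y: E = 2.420 GPa, ρ = 1210 kg/m³
  candidate W: E = 68.80 GPa, ρ = 2540 kg/m³
  candidate G: E = 116.5 GPa, ρ = 7170 kg/m³
  candidate R: M = 2.38×10⁻³
  candidate W: M = 1.61×10⁻³
  candidate B: M = 1.36×10⁻³
  candidate C: M = 1.21×10⁻³
  candidate Y: M = 1.11×10⁻³
  candidate P: M = 0.758×10⁻³
  candidate G: M = 0.681×10⁻³
Candidate R ranks first.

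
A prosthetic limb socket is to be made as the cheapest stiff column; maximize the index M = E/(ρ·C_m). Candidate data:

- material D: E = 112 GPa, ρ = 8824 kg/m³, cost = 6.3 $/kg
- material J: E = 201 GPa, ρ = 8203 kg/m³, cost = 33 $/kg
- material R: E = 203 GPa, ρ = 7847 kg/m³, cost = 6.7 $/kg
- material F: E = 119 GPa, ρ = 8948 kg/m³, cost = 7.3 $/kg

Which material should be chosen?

material R

Per-candidate index values:
  material R: M = 3.86 MN·m per $
  material D: M = 2.01 MN·m per $
  material F: M = 1.82 MN·m per $
  material J: M = 0.743 MN·m per $
Material R has the largest M.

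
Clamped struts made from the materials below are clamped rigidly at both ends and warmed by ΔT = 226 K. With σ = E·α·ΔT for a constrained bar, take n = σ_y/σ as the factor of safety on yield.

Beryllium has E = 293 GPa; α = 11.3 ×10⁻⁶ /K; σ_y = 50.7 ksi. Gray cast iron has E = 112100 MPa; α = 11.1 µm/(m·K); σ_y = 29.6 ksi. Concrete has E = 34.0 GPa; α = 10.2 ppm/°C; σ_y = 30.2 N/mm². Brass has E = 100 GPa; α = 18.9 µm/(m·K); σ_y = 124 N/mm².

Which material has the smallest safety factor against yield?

Converting E to GPa, α to ×10⁻⁶/K, σ_y to MPa, then σ and n for each:
  beryllium: E = 293.0, α = 11.3, σ_y = 349.6 → σ = 748 MPa, n = 0.467
  gray cast iron: E = 112.1, α = 11.1, σ_y = 204.1 → σ = 281 MPa, n = 0.726
  concrete: E = 34.00, α = 10.2, σ_y = 30.20 → σ = 78.4 MPa, n = 0.385
  brass: E = 100.0, α = 18.9, σ_y = 124.0 → σ = 427 MPa, n = 0.290
Smallest n: brass with n = 0.290.

brass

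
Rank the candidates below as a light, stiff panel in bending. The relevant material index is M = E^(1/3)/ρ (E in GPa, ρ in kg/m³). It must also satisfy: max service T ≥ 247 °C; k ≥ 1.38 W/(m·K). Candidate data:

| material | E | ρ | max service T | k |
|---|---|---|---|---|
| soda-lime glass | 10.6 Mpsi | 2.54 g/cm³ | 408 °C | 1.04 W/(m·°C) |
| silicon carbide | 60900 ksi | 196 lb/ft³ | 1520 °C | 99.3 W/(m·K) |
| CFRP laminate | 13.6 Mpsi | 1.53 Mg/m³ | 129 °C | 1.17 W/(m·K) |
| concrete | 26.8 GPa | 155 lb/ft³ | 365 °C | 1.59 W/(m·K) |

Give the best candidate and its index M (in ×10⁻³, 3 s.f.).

silicon carbide, M = 2.39×10⁻³

Screen on constraints: max service T ≥ 247 °C; k ≥ 1.38 W/(m·K). Survivors: silicon carbide, concrete.
Putting every candidate on a common basis:
  silicon carbide: E = 419.9 GPa, ρ = 3140 kg/m³
  concrete: E = 26.80 GPa, ρ = 2483 kg/m³
  silicon carbide: M = 2.39×10⁻³
  concrete: M = 1.21×10⁻³
Silicon carbide has the largest M.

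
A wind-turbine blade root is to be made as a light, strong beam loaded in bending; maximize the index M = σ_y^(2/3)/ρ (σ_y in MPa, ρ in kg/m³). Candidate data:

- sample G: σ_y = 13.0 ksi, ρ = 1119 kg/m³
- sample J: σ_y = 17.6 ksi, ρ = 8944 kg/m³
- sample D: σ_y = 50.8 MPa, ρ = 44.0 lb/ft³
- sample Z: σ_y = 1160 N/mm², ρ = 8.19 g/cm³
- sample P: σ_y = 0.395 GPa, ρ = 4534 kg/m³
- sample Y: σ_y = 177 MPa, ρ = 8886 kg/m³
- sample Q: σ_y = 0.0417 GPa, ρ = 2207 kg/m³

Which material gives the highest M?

After converting to SI:
  sample G: σ_y = 89.63 MPa, ρ = 1119 kg/m³
  sample J: σ_y = 121.3 MPa, ρ = 8944 kg/m³
  sample D: σ_y = 50.80 MPa, ρ = 704.8 kg/m³
  sample Z: σ_y = 1160 MPa, ρ = 8190 kg/m³
  sample P: σ_y = 395.0 MPa, ρ = 4534 kg/m³
  sample Y: σ_y = 177.0 MPa, ρ = 8886 kg/m³
  sample Q: σ_y = 41.70 MPa, ρ = 2207 kg/m³
  sample D: M = 19.5×10⁻³
  sample G: M = 17.9×10⁻³
  sample Z: M = 13.5×10⁻³
  sample P: M = 11.9×10⁻³
  sample Q: M = 5.45×10⁻³
  sample Y: M = 3.55×10⁻³
  sample J: M = 2.74×10⁻³
Sample D ranks first.

sample D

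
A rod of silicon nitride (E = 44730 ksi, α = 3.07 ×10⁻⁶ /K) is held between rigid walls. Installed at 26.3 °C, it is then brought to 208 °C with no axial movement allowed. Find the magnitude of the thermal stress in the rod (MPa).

172 MPa

E = 44730 ksi = 308.4 GPa.
ΔT = 181.7 K. Constrained thermal stress σ = E·α·ΔT = 308.4×10³ MPa × 3.07×10⁻⁶ × 181.7 = 172 MPa (compressive).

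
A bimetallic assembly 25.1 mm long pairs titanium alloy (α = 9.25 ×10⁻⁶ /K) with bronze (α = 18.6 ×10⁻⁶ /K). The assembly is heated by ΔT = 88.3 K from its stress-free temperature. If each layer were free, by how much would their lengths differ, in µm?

Δα = |9.25 − 18.6|×10⁻⁶/K = 9.35×10⁻⁶/K.
ΔL_mismatch = Δα·L·ΔT = 9.35×10⁻⁶ × 25.1 mm × 88.3 K = 20.7 µm.

20.7 µm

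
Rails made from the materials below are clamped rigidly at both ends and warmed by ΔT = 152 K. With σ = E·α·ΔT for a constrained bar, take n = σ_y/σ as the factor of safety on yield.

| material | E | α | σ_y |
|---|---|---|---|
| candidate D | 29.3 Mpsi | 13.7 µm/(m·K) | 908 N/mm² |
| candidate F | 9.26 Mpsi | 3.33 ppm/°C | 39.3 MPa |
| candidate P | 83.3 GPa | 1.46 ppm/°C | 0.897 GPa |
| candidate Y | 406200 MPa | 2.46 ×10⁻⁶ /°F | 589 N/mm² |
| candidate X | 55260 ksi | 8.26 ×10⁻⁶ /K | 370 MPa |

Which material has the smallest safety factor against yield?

Converting E to GPa, α to ×10⁻⁶/K, σ_y to MPa, then σ and n for each:
  candidate D: E = 202.0, α = 13.7, σ_y = 908.0 → σ = 421 MPa, n = 2.16
  candidate F: E = 63.85, α = 3.33, σ_y = 39.30 → σ = 32.3 MPa, n = 1.22
  candidate P: E = 83.30, α = 1.46, σ_y = 897.0 → σ = 18.5 MPa, n = 48.5
  candidate Y: E = 406.2, α = 4.43, σ_y = 589.0 → σ = 273 MPa, n = 2.15
  candidate X: E = 381.0, α = 8.26, σ_y = 370.0 → σ = 478 MPa, n = 0.773
Candidate X has the lowest safety factor, n = 0.773.

candidate X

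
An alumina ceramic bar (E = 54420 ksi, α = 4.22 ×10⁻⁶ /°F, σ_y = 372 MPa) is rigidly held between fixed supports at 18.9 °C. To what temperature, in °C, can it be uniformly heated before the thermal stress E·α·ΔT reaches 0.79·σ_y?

122 °C

E = 54420 ksi = 375.2 GPa.
α = 4.22×10⁻⁶/°F × 9/5 = 7.60×10⁻⁶/K.
E·α·ΔT = 293.9 MPa ⇒ ΔT = 293.9 / (375.2×10³ × 7.60×10⁻⁶) = 103.1 K.
T = 18.9 + 103.1 = 122.0 °C.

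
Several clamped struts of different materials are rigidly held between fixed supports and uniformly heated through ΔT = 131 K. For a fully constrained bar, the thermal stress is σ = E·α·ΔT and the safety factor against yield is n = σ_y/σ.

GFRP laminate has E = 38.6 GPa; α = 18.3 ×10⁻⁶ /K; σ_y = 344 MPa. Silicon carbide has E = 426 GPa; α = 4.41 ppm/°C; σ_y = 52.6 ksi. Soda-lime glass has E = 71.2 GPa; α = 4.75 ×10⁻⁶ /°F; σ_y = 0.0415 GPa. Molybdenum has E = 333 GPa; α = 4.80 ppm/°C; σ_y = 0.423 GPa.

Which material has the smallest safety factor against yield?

soda-lime glass

Per material, after unit conversion:
  GFRP laminate: E = 38.60, α = 18.3, σ_y = 344.0 → σ = 92.5 MPa, n = 3.72
  silicon carbide: E = 426.0, α = 4.41, σ_y = 362.7 → σ = 246 MPa, n = 1.47
  soda-lime glass: E = 71.20, α = 8.55, σ_y = 41.50 → σ = 79.7 MPa, n = 0.520
  molybdenum: E = 333.0, α = 4.80, σ_y = 423.0 → σ = 209 MPa, n = 2.02
The minimum is soda-lime glass at n = 0.520.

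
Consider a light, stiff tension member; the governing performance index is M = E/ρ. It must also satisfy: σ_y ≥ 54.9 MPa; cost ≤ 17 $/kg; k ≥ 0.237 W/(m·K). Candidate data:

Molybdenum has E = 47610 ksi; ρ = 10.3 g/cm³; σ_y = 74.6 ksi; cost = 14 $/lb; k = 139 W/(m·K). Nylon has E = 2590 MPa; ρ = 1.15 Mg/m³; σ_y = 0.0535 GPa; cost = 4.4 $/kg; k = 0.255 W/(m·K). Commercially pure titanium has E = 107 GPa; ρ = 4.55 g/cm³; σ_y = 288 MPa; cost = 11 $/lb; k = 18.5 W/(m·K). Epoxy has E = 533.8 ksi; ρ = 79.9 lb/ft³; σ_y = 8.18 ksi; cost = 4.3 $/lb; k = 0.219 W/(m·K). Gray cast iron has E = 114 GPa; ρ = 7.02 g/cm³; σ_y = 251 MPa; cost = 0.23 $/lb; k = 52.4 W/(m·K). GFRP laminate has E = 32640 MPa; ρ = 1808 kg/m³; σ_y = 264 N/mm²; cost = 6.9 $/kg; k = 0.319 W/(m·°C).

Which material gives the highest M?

GFRP laminate

Screen on constraints: σ_y ≥ 54.9 MPa; cost ≤ 17 $/kg; k ≥ 0.237 W/(m·K). Survivors: gray cast iron, GFRP laminate.
In SI units:
  gray cast iron: E = 114.0 GPa, ρ = 7020 kg/m³
  GFRP laminate: E = 32.64 GPa, ρ = 1808 kg/m³
  GFRP laminate: M = 18.1 MN·m/kg
  gray cast iron: M = 16.2 MN·m/kg
GFRP laminate ranks first.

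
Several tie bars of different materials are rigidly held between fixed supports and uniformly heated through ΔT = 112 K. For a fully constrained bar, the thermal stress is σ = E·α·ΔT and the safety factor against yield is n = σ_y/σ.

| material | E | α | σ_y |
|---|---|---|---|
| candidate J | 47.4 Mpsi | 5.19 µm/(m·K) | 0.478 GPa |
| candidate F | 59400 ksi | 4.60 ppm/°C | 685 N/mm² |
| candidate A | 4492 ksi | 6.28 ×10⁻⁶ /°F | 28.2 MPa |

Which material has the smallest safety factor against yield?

candidate A

Converting E to GPa, α to ×10⁻⁶/K, σ_y to MPa, then σ and n for each:
  candidate J: E = 326.8, α = 5.19, σ_y = 478.0 → σ = 190 MPa, n = 2.52
  candidate F: E = 409.5, α = 4.60, σ_y = 685.0 → σ = 211 MPa, n = 3.25
  candidate A: E = 30.97, α = 11.3, σ_y = 28.20 → σ = 39.2 MPa, n = 0.719
The minimum is candidate A at n = 0.719.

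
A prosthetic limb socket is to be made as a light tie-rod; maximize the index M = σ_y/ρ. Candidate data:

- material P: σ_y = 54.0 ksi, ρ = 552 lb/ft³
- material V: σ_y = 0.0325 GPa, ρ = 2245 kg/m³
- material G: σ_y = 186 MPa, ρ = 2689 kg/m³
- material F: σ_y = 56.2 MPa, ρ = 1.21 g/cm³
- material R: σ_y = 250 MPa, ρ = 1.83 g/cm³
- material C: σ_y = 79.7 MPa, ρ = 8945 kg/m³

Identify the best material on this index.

material R

Convert each candidate to consistent units, then evaluate M:
  material P: σ_y = 372.3 MPa, ρ = 8842 kg/m³
  material V: σ_y = 32.50 MPa, ρ = 2245 kg/m³
  material G: σ_y = 186.0 MPa, ρ = 2689 kg/m³
  material F: σ_y = 56.20 MPa, ρ = 1210 kg/m³
  material R: σ_y = 250.0 MPa, ρ = 1830 kg/m³
  material C: σ_y = 79.70 MPa, ρ = 8945 kg/m³
  material R: M = 137 kN·m/kg
  material G: M = 69.2 kN·m/kg
  material F: M = 46.4 kN·m/kg
  material P: M = 42.1 kN·m/kg
  material V: M = 14.5 kN·m/kg
  material C: M = 8.91 kN·m/kg
The maximum is for material R.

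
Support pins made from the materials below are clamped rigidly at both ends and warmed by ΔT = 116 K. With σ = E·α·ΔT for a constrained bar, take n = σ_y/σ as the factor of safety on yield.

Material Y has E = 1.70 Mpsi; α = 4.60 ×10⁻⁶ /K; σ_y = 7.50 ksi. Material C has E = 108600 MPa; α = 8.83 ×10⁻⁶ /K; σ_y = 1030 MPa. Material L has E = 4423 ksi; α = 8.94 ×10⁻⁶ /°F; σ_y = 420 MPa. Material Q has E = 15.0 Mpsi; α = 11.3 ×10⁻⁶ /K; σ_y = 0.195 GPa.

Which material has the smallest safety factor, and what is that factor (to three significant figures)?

With everything in SI (GPa, ×10⁻⁶/K, MPa):
  material Y: E = 11.72, α = 4.60, σ_y = 51.71 → σ = 6.25 MPa, n = 8.27
  material C: E = 108.6, α = 8.83, σ_y = 1030 → σ = 111 MPa, n = 9.26
  material L: E = 30.50, α = 16.1, σ_y = 420.0 → σ = 56.9 MPa, n = 7.38
  material Q: E = 103.4, α = 11.3, σ_y = 195.0 → σ = 136 MPa, n = 1.44
The minimum is material Q at n = 1.44.

material Q, n = 1.44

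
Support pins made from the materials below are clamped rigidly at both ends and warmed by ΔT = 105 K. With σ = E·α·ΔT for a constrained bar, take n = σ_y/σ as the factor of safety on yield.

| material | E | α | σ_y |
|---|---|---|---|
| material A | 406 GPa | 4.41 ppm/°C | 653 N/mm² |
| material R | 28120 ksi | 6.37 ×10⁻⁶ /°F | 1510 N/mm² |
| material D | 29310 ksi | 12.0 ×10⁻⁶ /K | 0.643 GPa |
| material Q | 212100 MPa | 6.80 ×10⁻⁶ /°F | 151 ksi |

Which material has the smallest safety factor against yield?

Converting E to GPa, α to ×10⁻⁶/K, σ_y to MPa, then σ and n for each:
  material A: E = 406.0, α = 4.41, σ_y = 653.0 → σ = 188 MPa, n = 3.47
  material R: E = 193.9, α = 11.5, σ_y = 1510 → σ = 233 MPa, n = 6.47
  material D: E = 202.1, α = 12.0, σ_y = 643.0 → σ = 255 MPa, n = 2.53
  material Q: E = 212.1, α = 12.2, σ_y = 1041 → σ = 273 MPa, n = 3.82
Material D has the lowest safety factor, n = 2.53.

material D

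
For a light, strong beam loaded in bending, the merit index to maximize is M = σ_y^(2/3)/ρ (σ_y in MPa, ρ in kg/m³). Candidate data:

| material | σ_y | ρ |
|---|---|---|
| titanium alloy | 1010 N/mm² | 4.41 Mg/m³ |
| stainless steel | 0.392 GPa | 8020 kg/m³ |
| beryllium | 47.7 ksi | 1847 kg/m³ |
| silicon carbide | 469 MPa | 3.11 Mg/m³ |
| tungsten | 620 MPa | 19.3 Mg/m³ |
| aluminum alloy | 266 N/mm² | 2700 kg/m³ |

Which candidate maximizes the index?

Putting every candidate on a common basis:
  titanium alloy: σ_y = 1010 MPa, ρ = 4410 kg/m³
  stainless steel: σ_y = 392.0 MPa, ρ = 8020 kg/m³
  beryllium: σ_y = 328.9 MPa, ρ = 1847 kg/m³
  silicon carbide: σ_y = 469.0 MPa, ρ = 3110 kg/m³
  tungsten: σ_y = 620.0 MPa, ρ = 19300 kg/m³
  aluminum alloy: σ_y = 266.0 MPa, ρ = 2700 kg/m³
  beryllium: M = 25.8×10⁻³
  titanium alloy: M = 22.8×10⁻³
  silicon carbide: M = 19.4×10⁻³
  aluminum alloy: M = 15.3×10⁻³
  stainless steel: M = 6.68×10⁻³
  tungsten: M = 3.77×10⁻³
Highest index: beryllium.

beryllium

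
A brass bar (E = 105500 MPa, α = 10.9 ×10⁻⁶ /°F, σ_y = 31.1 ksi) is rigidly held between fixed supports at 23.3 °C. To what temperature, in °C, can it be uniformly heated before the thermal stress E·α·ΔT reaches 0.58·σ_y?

83.4 °C

E = 105500 MPa = 105.5 GPa.
α = 10.9×10⁻⁶/°F × 9/5 = 19.6×10⁻⁶/K.
σ_y = 31.1 ksi = 214.4 MPa.
E·α·ΔT = 124.4 MPa ⇒ ΔT = 124.4 / (105.5×10³ × 19.6×10⁻⁶) = 60.08 K.
T = 23.3 + 60.08 = 83.38 °C.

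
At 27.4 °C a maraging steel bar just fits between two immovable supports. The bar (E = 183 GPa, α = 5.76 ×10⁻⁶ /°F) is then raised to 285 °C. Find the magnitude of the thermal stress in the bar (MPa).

α = 5.76×10⁻⁶/°F × 9/5 = 10.4×10⁻⁶/K.
ΔT = 257.6 K. Constrained thermal stress σ = E·α·ΔT = 183.0×10³ MPa × 10.4×10⁻⁶ × 257.6 = 489 MPa (compressive).

489 MPa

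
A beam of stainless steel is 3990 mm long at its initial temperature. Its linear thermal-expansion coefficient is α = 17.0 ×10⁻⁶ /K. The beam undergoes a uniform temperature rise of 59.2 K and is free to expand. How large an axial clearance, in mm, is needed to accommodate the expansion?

ΔL = α·L₀·ΔT = 17.0×10⁻⁶ × 3990 mm × 59.20 K = 4.02 mm.

4.02 mm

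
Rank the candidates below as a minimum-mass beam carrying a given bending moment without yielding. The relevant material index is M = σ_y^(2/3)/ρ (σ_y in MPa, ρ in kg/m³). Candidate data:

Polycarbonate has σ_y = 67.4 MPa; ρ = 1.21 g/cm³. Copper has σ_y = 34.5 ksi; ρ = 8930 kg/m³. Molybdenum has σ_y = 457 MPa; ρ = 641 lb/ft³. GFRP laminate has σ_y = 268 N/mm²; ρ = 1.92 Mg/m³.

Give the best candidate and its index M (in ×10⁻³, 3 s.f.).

GFRP laminate, M = 21.6×10⁻³

In SI units:
  polycarbonate: σ_y = 67.40 MPa, ρ = 1210 kg/m³
  copper: σ_y = 237.9 MPa, ρ = 8930 kg/m³
  molybdenum: σ_y = 457.0 MPa, ρ = 10270 kg/m³
  GFRP laminate: σ_y = 268.0 MPa, ρ = 1920 kg/m³
  GFRP laminate: M = 21.6×10⁻³
  polycarbonate: M = 13.7×10⁻³
  molybdenum: M = 5.78×10⁻³
  copper: M = 4.30×10⁻³
The maximum is for GFRP laminate.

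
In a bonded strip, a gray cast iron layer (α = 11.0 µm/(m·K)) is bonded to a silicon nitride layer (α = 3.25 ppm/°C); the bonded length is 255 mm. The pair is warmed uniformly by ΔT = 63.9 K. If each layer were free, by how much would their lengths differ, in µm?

126 µm

Δα = |11.0 − 3.25|×10⁻⁶/K = 7.75×10⁻⁶/K.
ΔL_mismatch = Δα·L·ΔT = 7.75×10⁻⁶ × 255.0 mm × 63.9 K = 126 µm.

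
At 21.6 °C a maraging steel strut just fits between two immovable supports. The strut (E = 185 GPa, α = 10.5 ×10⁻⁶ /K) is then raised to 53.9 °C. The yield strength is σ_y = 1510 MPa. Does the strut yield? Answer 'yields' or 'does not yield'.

ΔT = 32.30 K. Constrained thermal stress σ = E·α·ΔT = 185.0×10³ MPa × 10.5×10⁻⁶ × 32.30 = 62.7 MPa (compressive).
Compare to σ_y = 1510 MPa: σ < σ_y, so it does not yield.

does not yield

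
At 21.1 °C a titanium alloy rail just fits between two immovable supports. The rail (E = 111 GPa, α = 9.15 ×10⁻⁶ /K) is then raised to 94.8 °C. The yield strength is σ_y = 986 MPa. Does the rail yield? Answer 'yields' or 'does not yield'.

ΔT = 73.70 K. Constrained thermal stress σ = E·α·ΔT = 111.0×10³ MPa × 9.15×10⁻⁶ × 73.70 = 74.9 MPa (compressive).
Compare to σ_y = 986 MPa: σ < σ_y, so it does not yield.

does not yield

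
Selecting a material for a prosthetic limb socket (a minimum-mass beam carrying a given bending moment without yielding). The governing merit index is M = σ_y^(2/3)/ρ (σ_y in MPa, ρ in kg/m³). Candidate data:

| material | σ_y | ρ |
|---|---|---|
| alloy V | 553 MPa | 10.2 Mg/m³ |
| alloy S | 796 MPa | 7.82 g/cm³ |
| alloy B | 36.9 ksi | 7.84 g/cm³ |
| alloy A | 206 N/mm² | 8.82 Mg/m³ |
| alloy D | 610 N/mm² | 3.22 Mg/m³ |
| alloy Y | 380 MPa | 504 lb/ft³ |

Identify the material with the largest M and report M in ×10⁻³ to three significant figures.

alloy D, M = 22.3×10⁻³

Normalizing units and computing the index:
  alloy V: σ_y = 553.0 MPa, ρ = 10200 kg/m³
  alloy S: σ_y = 796.0 MPa, ρ = 7820 kg/m³
  alloy B: σ_y = 254.4 MPa, ρ = 7840 kg/m³
  alloy A: σ_y = 206.0 MPa, ρ = 8820 kg/m³
  alloy D: σ_y = 610.0 MPa, ρ = 3220 kg/m³
  alloy Y: σ_y = 380.0 MPa, ρ = 8073 kg/m³
  alloy D: M = 22.3×10⁻³
  alloy S: M = 11.0×10⁻³
  alloy V: M = 6.61×10⁻³
  alloy Y: M = 6.50×10⁻³
  alloy B: M = 5.12×10⁻³
  alloy A: M = 3.95×10⁻³
Highest index: alloy D.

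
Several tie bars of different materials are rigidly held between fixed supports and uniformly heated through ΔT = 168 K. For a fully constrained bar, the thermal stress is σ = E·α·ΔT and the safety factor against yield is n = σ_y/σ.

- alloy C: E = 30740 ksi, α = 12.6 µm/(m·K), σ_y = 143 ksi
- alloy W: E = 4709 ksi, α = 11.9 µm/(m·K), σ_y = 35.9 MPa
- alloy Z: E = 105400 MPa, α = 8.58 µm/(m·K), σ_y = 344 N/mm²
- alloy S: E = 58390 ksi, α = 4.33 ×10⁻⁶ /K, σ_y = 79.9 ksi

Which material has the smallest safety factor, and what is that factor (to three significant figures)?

In consistent units (E in GPa, α in ×10⁻⁶/K, σ_y in MPa):
  alloy C: E = 211.9, α = 12.6, σ_y = 986.0 → σ = 449 MPa, n = 2.20
  alloy W: E = 32.47, α = 11.9, σ_y = 35.90 → σ = 64.9 MPa, n = 0.553
  alloy Z: E = 105.4, α = 8.58, σ_y = 344.0 → σ = 152 MPa, n = 2.26
  alloy S: E = 402.6, α = 4.33, σ_y = 550.9 → σ = 293 MPa, n = 1.88
Alloy W has the lowest safety factor, n = 0.553.

alloy W, n = 0.553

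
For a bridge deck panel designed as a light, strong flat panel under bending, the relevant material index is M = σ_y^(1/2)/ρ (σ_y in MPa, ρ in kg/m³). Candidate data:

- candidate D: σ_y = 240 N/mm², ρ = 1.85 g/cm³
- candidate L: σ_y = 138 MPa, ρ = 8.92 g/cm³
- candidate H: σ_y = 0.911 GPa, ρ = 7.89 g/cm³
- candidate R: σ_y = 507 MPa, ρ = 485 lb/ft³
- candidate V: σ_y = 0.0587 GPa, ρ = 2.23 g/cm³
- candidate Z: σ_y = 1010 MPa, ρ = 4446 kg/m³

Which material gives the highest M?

Convert each candidate to consistent units, then evaluate M:
  candidate D: σ_y = 240.0 MPa, ρ = 1850 kg/m³
  candidate L: σ_y = 138.0 MPa, ρ = 8920 kg/m³
  candidate H: σ_y = 911.0 MPa, ρ = 7890 kg/m³
  candidate R: σ_y = 507.0 MPa, ρ = 7769 kg/m³
  candidate V: σ_y = 58.70 MPa, ρ = 2230 kg/m³
  candidate Z: σ_y = 1010 MPa, ρ = 4446 kg/m³
  candidate D: M = 8.37×10⁻³
  candidate Z: M = 7.15×10⁻³
  candidate H: M = 3.83×10⁻³
  candidate V: M = 3.44×10⁻³
  candidate R: M = 2.90×10⁻³
  candidate L: M = 1.32×10⁻³
Candidate D has the largest M.

candidate D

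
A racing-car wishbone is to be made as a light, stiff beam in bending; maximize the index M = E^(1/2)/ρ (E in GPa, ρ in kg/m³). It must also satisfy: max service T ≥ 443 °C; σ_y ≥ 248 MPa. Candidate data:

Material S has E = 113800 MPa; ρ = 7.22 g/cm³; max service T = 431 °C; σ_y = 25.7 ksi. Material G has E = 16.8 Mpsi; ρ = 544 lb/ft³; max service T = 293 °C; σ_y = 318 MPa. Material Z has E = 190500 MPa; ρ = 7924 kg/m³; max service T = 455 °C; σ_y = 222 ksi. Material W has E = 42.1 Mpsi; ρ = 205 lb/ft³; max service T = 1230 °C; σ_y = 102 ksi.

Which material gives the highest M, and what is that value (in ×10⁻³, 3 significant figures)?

material W, M = 5.19×10⁻³

Screen on constraints: max service T ≥ 443 °C; σ_y ≥ 248 MPa. Survivors: material Z, material W.
After converting to SI:
  material Z: E = 190.5 GPa, ρ = 7924 kg/m³
  material W: E = 290.3 GPa, ρ = 3284 kg/m³
  material W: M = 5.19×10⁻³
  material Z: M = 1.74×10⁻³
Material W has the largest M.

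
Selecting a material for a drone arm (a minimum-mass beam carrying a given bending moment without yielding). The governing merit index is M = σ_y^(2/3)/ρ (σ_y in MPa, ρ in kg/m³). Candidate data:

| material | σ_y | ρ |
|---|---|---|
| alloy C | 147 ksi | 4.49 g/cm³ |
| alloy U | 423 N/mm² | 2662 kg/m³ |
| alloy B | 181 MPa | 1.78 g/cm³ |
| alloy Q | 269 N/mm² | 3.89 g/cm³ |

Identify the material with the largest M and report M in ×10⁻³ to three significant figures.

alloy C, M = 22.5×10⁻³

After converting to SI:
  alloy C: σ_y = 1014 MPa, ρ = 4490 kg/m³
  alloy U: σ_y = 423.0 MPa, ρ = 2662 kg/m³
  alloy B: σ_y = 181.0 MPa, ρ = 1780 kg/m³
  alloy Q: σ_y = 269.0 MPa, ρ = 3890 kg/m³
  alloy C: M = 22.5×10⁻³
  alloy U: M = 21.2×10⁻³
  alloy B: M = 18.0×10⁻³
  alloy Q: M = 10.7×10⁻³
Highest index: alloy C.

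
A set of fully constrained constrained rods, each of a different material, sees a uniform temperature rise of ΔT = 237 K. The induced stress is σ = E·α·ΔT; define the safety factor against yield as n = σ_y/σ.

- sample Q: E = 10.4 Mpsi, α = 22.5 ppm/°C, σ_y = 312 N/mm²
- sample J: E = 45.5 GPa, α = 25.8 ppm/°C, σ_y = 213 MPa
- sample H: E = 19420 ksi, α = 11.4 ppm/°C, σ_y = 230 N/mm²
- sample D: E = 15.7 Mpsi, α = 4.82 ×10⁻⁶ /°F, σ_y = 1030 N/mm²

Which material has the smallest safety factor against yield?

sample H

Converting E to GPa, α to ×10⁻⁶/K, σ_y to MPa, then σ and n for each:
  sample Q: E = 71.71, α = 22.5, σ_y = 312.0 → σ = 382 MPa, n = 0.816
  sample J: E = 45.50, α = 25.8, σ_y = 213.0 → σ = 278 MPa, n = 0.766
  sample H: E = 133.9, α = 11.4, σ_y = 230.0 → σ = 362 MPa, n = 0.636
  sample D: E = 108.2, α = 8.68, σ_y = 1030 → σ = 223 MPa, n = 4.63
The minimum is sample H at n = 0.636.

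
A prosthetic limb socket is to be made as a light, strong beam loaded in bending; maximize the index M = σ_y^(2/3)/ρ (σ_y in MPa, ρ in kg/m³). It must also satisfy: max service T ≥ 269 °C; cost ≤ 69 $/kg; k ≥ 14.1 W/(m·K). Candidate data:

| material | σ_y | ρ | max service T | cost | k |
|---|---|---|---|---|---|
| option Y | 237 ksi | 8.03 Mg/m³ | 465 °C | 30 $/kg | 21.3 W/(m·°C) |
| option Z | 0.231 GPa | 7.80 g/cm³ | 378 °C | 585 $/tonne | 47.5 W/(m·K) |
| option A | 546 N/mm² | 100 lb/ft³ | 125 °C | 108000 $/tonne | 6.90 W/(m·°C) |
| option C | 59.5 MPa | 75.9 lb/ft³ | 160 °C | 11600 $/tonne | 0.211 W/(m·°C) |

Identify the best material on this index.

option Y

Screen on constraints: max service T ≥ 269 °C; cost ≤ 69 $/kg; k ≥ 14.1 W/(m·K). Survivors: option Y, option Z.
In SI units:
  option Y: σ_y = 1634 MPa, ρ = 8030 kg/m³
  option Z: σ_y = 231.0 MPa, ρ = 7800 kg/m³
  option Y: M = 17.3×10⁻³
  option Z: M = 4.83×10⁻³
The maximum is for option Y.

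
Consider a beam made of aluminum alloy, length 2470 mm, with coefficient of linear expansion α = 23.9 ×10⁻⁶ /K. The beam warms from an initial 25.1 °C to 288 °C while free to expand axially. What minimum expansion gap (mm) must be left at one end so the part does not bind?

ΔT = 288 − 25.1 = 262.9 K.
ΔL = α·L₀·ΔT = 23.9×10⁻⁶ × 2470 mm × 262.9 K = 15.5 mm.

15.5 mm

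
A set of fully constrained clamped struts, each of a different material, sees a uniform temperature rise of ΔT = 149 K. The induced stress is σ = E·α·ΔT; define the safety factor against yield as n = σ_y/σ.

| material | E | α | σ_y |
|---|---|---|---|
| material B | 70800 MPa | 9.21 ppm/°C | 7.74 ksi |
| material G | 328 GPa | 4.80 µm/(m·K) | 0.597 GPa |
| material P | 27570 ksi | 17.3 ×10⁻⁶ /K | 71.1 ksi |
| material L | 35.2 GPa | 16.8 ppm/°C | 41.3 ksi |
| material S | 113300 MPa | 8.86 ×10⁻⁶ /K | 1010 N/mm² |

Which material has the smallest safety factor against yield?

material B

Per material, after unit conversion:
  material B: E = 70.80, α = 9.21, σ_y = 53.37 → σ = 97.2 MPa, n = 0.549
  material G: E = 328.0, α = 4.80, σ_y = 597.0 → σ = 235 MPa, n = 2.54
  material P: E = 190.1, α = 17.3, σ_y = 490.2 → σ = 490 MPa, n = 1.00
  material L: E = 35.20, α = 16.8, σ_y = 284.8 → σ = 88.1 MPa, n = 3.23
  material S: E = 113.3, α = 8.86, σ_y = 1010 → σ = 150 MPa, n = 6.75
Material B has the lowest safety factor, n = 0.549.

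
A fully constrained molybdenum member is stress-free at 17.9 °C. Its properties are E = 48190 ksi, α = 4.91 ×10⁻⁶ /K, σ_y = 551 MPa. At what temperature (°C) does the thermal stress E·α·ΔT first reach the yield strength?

356 °C

E = 48190 ksi = 332.3 GPa.
E·α·ΔT = 551.0 MPa ⇒ ΔT = 551.0 / (332.3×10³ × 4.91×10⁻⁶) = 337.7 K.
T = 17.9 + 337.7 = 355.6 °C.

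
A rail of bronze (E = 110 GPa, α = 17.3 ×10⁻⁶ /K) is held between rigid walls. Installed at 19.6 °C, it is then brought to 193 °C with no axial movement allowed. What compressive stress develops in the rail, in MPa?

330 MPa

ΔT = 173.4 K. Constrained thermal stress σ = E·α·ΔT = 110.0×10³ MPa × 17.3×10⁻⁶ × 173.4 = 330 MPa (compressive).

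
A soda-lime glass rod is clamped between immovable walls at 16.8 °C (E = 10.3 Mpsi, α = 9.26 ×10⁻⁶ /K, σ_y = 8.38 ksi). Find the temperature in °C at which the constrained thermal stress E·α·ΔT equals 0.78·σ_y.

E = 10.3 Mpsi = 71.02 GPa.
σ_y = 8.38 ksi = 57.78 MPa.
E·α·ΔT = 45.07 MPa ⇒ ΔT = 45.07 / (71.02×10³ × 9.26×10⁻⁶) = 68.53 K.
T = 16.8 + 68.53 = 85.33 °C.

85.3 °C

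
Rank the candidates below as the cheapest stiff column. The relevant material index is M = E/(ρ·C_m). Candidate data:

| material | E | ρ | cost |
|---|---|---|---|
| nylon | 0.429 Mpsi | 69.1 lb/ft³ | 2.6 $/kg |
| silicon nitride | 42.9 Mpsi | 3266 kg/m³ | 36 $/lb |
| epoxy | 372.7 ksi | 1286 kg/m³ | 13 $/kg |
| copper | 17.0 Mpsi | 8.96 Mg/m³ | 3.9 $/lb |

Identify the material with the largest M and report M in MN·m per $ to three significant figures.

After converting to SI:
  nylon: E = 2.958 GPa, ρ = 1107 kg/m³, cost = 2.600 $/kg
  silicon nitride: E = 295.8 GPa, ρ = 3266 kg/m³, cost = 79.37 $/kg
  epoxy: E = 2.570 GPa, ρ = 1286 kg/m³, cost = 13.00 $/kg
  copper: E = 117.2 GPa, ρ = 8960 kg/m³, cost = 8.598 $/kg
  copper: M = 1.52 MN·m per $
  silicon nitride: M = 1.14 MN·m per $
  nylon: M = 1.03 MN·m per $
  epoxy: M = 0.154 MN·m per $
The maximum is for copper.

copper, M = 1.52 MN·m per $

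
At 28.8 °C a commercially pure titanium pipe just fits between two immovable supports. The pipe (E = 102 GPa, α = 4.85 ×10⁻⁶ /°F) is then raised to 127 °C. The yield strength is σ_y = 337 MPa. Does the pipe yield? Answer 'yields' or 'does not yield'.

α = 4.85×10⁻⁶/°F × 9/5 = 8.73×10⁻⁶/K.
ΔT = 98.20 K. Constrained thermal stress σ = E·α·ΔT = 102.0×10³ MPa × 8.73×10⁻⁶ × 98.20 = 87.4 MPa (compressive).
Compare to σ_y = 337 MPa: σ < σ_y, so it does not yield.

does not yield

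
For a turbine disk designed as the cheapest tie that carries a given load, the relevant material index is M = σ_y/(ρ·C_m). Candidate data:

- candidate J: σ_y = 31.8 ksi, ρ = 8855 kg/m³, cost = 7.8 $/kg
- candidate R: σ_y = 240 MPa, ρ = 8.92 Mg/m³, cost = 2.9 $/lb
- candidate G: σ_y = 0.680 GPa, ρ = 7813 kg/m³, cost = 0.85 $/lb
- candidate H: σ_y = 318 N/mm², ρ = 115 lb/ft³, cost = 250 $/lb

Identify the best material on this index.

candidate G

Convert each candidate to consistent units, then evaluate M:
  candidate J: σ_y = 219.3 MPa, ρ = 8855 kg/m³, cost = 7.800 $/kg
  candidate R: σ_y = 240.0 MPa, ρ = 8920 kg/m³, cost = 6.393 $/kg
  candidate G: σ_y = 680.0 MPa, ρ = 7813 kg/m³, cost = 1.874 $/kg
  candidate H: σ_y = 318.0 MPa, ρ = 1842 kg/m³, cost = 551.1 $/kg
  candidate G: M = 46.4 kN·m per $
  candidate R: M = 4.21 kN·m per $
  candidate J: M = 3.17 kN·m per $
  candidate H: M = 0.313 kN·m per $
Candidate G has the largest M.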